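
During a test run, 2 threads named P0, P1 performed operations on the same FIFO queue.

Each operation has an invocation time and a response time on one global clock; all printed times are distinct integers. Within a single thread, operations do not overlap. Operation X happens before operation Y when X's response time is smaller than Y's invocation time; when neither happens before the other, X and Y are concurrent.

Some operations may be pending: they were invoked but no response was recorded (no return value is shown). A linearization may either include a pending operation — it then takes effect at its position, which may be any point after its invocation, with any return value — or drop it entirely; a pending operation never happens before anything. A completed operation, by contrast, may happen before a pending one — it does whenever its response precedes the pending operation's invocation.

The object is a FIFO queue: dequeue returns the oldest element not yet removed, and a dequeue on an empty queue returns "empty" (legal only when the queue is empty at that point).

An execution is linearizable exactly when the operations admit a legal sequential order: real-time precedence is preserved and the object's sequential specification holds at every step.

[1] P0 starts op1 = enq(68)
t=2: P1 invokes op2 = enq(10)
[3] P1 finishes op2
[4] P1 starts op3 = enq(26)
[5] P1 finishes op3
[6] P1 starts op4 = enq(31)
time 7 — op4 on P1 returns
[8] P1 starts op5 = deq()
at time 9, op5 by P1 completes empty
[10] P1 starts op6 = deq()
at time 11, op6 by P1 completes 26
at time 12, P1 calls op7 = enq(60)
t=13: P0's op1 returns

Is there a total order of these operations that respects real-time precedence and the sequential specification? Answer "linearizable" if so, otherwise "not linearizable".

not linearizable

through event 8 a valid linearization exists; event 9 (op5 responding at time 9) ends that
exhaustive check: the 4 completed FIFO queue ops admit one real-time order; illegal
no escape via the 1 pending operation (op1): every completion choice fails
take op2, op3, op4, op5 (pending dropped): step 4 already fails, because op5 deq() → empty cannot occur there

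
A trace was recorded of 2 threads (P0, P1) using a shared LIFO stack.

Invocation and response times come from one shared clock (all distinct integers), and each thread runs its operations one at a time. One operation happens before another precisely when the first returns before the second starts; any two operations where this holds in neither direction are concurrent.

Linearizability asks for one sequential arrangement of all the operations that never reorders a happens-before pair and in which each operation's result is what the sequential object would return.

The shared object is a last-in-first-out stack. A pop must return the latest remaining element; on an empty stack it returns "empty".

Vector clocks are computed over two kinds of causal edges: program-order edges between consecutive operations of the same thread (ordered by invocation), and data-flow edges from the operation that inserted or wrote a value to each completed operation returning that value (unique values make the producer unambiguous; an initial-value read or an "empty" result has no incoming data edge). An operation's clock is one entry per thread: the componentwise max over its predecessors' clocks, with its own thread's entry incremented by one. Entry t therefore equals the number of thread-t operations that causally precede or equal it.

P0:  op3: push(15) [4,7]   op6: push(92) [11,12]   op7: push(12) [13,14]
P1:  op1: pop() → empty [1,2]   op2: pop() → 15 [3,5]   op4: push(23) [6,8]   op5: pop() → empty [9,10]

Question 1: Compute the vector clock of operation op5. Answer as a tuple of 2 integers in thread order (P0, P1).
(1, 4)

invoked at 1, op1 has no predecessors; its own P1 bump gives (0, 1)
invoked at 4, op3 has no predecessors; its own P0 bump gives (1, 0)
invoked at 11, op6 merges VC(op3)=(1, 0) and bumps P0's slot → (2, 0)
invoked at 3, op2 merges VC(op1)=(0, 1), VC(op3)=(1, 0) and bumps P1's slot → (1, 2)
invoked at 13, op7 merges VC(op6)=(2, 0) and bumps P0's slot → (3, 0)
invoked at 6, op4 merges VC(op2)=(1, 2) and bumps P1's slot → (1, 3)
invoked at 9, op5 merges VC(op4)=(1, 3) and bumps P1's slot → (1, 4)
target: VC(op5) = (1, 4)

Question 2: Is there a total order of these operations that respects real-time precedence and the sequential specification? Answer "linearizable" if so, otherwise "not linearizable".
not linearizable

events 1..9 are fine; event 10 — the response of op5 at time 10 — makes the prefix non-linearizable
checked exhaustively: 3 real-time-consistent orders of 5 completed operations, zero legal LIFO stack replays
take op1, op2, op3, op4, op5: step 2 already fails, because op2 pop() → 15 cannot occur there
take op1, op2, op4, op3, op5: step 2 already fails, because op2 pop() → 15 cannot occur there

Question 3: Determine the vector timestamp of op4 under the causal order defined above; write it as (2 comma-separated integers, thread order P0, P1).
(1, 3)

root op op1, invoked 1: fresh clock plus P1's own tick → (0, 1)
root op op3, invoked 4: fresh clock plus P0's own tick → (1, 0)
from VC(op3)=(1, 0), op6 (invoked 11) maxes components and bumps P0 → (2, 0)
from VC(op1)=(0, 1), VC(op3)=(1, 0), op2 (invoked 3) maxes components and bumps P1 → (1, 2)
from VC(op6)=(2, 0), op7 (invoked 13) maxes components and bumps P0 → (3, 0)
from VC(op2)=(1, 2), op4 (invoked 6) maxes components and bumps P1 → (1, 3)
from VC(op4)=(1, 3), op5 (invoked 9) maxes components and bumps P1 → (1, 4)
target: VC(op4) = (1, 3)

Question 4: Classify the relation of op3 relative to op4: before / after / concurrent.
concurrent

op3 spans [4,7], op4 spans [6,8]
the intervals overlap in both directions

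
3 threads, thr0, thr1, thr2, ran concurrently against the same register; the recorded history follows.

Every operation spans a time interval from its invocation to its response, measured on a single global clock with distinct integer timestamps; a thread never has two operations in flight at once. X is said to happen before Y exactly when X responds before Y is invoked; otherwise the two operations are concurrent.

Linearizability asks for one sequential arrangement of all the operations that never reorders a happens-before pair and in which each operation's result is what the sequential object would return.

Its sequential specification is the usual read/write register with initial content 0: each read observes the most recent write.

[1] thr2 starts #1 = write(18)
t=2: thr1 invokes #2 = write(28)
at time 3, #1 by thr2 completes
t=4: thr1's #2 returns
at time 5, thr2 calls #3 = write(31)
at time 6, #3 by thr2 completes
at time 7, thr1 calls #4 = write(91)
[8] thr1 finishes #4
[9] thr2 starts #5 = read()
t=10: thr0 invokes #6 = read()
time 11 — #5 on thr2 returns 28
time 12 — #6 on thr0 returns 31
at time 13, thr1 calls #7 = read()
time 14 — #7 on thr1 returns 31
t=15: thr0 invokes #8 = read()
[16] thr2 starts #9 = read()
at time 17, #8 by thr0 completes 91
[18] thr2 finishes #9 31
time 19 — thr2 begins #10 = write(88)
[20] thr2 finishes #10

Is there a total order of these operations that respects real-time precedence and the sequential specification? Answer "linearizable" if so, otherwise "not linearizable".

prefix check: 1..10 passes, 1..11 fails once #5's time-11 response joins
every one of the 2 real-time-consistent orders over 5 completed register ops fails the sequential spec
including or dropping the 1 pending operation (#6) in any combination fails
take #1, #2, #3, #4, #5 (pending dropped): step 5 already fails, because #5 read() → 28 cannot occur there
take #2, #1, #3, #4, #5 (pending dropped): step 5 already fails, because #5 read() → 28 cannot occur there

not linearizable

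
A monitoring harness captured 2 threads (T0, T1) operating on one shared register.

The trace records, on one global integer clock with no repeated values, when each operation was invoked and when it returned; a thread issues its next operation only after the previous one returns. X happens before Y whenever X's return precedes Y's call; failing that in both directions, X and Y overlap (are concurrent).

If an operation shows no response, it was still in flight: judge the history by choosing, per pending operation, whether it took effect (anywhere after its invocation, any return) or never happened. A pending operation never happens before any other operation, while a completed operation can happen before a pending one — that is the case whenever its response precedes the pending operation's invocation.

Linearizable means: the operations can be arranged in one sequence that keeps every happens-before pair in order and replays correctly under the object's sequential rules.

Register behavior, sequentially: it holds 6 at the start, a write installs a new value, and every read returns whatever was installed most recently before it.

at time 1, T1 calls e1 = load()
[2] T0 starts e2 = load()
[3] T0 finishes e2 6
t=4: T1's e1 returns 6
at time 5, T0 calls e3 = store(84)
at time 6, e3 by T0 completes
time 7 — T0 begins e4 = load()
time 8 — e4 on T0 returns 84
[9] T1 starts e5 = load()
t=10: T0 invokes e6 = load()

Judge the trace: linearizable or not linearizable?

one valid linearization: e1, e2, e3, e4
step 1: e1 load() → 6 — value 6
step 2: e2 load() → 6 — value 6
step 3: e3 store(84) — value 84
step 4: e4 load() → 84 — value 84

linearizable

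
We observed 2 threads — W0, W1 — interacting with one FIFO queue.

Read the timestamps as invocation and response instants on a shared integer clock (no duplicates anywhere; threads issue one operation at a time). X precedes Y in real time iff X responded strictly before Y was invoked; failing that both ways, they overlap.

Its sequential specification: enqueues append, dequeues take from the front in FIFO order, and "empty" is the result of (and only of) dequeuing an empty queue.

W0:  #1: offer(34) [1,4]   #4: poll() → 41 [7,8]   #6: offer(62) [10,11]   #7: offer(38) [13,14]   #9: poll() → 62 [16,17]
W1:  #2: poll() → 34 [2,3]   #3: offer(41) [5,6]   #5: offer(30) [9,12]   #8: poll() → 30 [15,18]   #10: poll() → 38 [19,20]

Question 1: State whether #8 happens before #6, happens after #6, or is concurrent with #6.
Answer: after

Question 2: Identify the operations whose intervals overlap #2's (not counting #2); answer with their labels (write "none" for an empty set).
Answer: #1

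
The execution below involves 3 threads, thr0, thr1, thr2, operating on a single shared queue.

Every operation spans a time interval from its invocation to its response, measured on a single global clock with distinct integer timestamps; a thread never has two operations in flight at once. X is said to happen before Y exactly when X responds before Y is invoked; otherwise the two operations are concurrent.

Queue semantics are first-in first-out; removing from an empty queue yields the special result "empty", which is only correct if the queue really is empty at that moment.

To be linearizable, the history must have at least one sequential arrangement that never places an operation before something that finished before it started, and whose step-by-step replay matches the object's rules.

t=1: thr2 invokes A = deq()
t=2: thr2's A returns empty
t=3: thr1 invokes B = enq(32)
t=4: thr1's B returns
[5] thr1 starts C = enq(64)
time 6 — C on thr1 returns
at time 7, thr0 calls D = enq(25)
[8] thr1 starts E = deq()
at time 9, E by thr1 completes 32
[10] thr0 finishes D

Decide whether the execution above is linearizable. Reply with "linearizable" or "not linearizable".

linearizable

witness order: A, B, C, D, E
after step 1 (A deq() → empty): queue <>
after step 2 (B enq(32)): queue <32>
after step 3 (C enq(64)): queue <32,64>
after step 4 (D enq(25)): queue <32,64,25>
after step 5 (E deq() → 32): queue <64,25>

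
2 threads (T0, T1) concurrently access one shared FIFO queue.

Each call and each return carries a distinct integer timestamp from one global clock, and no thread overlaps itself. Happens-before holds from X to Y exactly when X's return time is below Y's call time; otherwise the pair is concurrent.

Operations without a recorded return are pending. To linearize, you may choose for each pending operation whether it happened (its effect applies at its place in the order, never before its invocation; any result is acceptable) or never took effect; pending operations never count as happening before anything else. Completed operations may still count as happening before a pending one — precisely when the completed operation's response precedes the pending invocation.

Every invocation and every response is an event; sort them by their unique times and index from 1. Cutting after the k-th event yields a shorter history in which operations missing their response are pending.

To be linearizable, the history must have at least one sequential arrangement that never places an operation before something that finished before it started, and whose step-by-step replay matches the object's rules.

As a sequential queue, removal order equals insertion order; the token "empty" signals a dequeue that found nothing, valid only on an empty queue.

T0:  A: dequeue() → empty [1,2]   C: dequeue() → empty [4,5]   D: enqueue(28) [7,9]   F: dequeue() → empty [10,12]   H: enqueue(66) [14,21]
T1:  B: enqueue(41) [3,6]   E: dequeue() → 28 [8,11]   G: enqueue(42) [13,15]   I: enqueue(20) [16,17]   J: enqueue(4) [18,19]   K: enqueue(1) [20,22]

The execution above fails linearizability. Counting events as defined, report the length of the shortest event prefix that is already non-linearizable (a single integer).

one valid order for events 1..11 is A, C, B, D, F, E:
1. A dequeue() → empty, leaving queue <>
2. C dequeue() → empty, leaving queue <>
3. B enqueue(41), leaving queue <41>
4. D enqueue(28), leaving queue <41,28>
5. F dequeue() (pending, included), leaving queue <28>
6. E dequeue() → 28, leaving queue <>
event 12 — F's response, time 12 — after it, nothing linearizes
one such order, A, B, C, D, E, F, breaks at step 3 where C dequeue() → empty is illegal
one such order, A, B, C, D, F, E, breaks at step 3 where C dequeue() → empty is illegal

12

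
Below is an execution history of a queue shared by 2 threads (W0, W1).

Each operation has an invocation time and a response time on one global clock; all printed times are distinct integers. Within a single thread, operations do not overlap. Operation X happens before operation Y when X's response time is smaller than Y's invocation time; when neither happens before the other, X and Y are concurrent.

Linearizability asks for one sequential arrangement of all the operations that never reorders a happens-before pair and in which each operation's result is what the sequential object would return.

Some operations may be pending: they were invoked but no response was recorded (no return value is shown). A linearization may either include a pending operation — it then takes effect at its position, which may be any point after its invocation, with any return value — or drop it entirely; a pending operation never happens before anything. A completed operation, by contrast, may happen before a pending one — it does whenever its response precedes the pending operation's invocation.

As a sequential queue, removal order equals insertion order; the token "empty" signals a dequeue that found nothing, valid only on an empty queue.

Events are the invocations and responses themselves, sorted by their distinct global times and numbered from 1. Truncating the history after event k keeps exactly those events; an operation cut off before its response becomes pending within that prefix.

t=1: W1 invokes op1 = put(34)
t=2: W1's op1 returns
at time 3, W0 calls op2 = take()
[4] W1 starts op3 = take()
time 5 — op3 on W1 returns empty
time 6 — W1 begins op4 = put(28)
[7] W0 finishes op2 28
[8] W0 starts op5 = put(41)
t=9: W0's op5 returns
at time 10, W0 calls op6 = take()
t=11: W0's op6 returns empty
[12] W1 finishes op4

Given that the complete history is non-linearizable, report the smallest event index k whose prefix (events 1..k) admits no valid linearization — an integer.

7

events 1..6 are linearizable; a witness order is op1, op2, op3:
after step 1 (op1 put(34)): queue <34>
after step 2 (op2 take() (pending, included)): queue <>
after step 3 (op3 take() → empty): queue <>
once event 7 joins (op2's response, time 7), exhaustive search finds no witness
no completion choice of the 1 pending operation (op4) rescues it — every subset was tried
for example op1, op2, op3 (pending dropped) fails at step 2: op2 take() → 28 is not legal there
for example op1, op3, op2 (pending dropped) fails at step 2: op3 take() → empty is not legal there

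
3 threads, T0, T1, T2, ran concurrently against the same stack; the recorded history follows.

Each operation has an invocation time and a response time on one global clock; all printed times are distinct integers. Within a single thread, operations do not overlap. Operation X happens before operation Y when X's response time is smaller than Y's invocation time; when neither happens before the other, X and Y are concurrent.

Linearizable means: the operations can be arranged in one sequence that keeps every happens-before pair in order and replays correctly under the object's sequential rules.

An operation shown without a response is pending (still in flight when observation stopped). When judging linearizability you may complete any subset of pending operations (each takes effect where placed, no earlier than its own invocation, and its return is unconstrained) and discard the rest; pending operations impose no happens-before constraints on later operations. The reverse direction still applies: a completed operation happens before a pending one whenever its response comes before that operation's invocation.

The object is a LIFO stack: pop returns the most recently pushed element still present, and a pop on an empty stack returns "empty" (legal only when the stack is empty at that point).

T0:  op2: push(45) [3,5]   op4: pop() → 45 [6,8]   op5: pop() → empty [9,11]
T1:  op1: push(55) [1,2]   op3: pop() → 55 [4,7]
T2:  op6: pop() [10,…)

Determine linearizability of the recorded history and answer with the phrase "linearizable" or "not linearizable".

one valid linearization: op1, op2, op4, op3, op5
after step 1 (op1 push(55)): stack <55>
after step 2 (op2 push(45)): stack <55,45>
after step 3 (op4 pop() → 45): stack <55>
after step 4 (op3 pop() → 55): stack <>
after step 5 (op5 pop() → empty): stack <>

linearizable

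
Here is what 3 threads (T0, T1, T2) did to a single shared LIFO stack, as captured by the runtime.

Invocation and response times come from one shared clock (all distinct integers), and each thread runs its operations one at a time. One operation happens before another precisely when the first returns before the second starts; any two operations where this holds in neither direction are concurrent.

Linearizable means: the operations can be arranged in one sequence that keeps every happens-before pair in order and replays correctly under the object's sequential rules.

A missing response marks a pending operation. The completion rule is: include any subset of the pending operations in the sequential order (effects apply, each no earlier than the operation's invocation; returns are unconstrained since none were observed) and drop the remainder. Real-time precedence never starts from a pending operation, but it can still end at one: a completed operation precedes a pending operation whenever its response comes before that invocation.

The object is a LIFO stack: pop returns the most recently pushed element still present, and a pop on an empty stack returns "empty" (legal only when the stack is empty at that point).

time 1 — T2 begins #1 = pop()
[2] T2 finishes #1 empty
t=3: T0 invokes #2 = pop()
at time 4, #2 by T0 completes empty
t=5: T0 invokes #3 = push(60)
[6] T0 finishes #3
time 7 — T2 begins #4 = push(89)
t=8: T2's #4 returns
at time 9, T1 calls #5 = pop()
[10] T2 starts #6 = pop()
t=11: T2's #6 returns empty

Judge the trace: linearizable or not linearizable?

not linearizable

events 1..10 are fine; event 11 — the response of #6 at time 11 — makes the prefix non-linearizable
exactly one order of the 5 completed ops respects real time; the LIFO stack replay fails
no escape via the 1 pending operation (#5): every completion choice fails
e.g. #1, #2, #3, #4, #6 (pending dropped): illegal at step 5, since #6 pop() → empty cannot apply there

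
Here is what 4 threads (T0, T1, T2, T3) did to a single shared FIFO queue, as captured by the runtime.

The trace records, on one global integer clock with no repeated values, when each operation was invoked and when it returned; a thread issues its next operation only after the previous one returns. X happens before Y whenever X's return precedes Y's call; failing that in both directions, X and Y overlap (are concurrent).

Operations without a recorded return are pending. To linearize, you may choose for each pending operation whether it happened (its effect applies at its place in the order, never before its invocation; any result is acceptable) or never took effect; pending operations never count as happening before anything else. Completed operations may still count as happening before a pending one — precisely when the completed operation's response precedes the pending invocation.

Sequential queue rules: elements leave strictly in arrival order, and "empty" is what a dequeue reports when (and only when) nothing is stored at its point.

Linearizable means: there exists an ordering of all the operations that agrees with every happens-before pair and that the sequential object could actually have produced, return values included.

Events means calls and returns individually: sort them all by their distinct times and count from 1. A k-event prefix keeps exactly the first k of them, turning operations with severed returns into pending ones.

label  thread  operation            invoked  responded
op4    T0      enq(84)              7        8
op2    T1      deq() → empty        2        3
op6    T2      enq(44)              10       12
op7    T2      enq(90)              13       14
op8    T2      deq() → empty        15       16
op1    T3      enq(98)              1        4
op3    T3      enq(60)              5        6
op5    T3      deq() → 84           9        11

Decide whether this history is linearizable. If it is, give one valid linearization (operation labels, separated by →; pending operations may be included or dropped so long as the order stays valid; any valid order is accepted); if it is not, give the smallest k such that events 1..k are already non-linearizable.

events 1..10 are fine; event 11 — the response of op5 at time 11 — makes the prefix non-linearizable
5 completed operations, 2 real-time-consistent orders — every FIFO queue replay fails
every completion of the 1 pending operation (op6) was checked; none linearizes
for example op1, op2, op3, op4, op5 (pending dropped) fails at step 2: op2 deq() → empty is not legal there
for example op2, op1, op3, op4, op5 (pending dropped) fails at step 5: op5 deq() → 84 is not legal there

not linearizable — minimal violating prefix: 11 events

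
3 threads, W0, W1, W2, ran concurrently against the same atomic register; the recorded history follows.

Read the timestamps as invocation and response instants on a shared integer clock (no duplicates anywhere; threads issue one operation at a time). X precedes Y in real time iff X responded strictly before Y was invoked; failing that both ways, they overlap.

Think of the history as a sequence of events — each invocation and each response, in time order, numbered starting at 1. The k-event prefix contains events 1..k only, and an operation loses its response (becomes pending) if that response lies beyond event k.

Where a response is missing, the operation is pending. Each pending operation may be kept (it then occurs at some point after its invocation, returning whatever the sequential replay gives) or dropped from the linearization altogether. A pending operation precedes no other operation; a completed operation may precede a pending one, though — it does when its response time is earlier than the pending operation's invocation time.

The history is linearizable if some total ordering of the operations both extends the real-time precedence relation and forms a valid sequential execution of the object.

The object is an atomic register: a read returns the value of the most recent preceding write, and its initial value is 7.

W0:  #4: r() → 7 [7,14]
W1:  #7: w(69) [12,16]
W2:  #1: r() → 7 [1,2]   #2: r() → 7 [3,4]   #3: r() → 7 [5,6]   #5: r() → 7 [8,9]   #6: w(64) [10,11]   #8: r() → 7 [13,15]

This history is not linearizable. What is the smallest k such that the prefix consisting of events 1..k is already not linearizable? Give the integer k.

15

a valid linearization of events 1..14 exists, for instance #1, #2, #3, #4, #5, #6:
step 1: #1 r() → 7 — value 7
step 2: #2 r() → 7 — value 7
step 3: #3 r() → 7 — value 7
step 4: #4 r() → 7 — value 7
step 5: #5 r() → 7 — value 7
step 6: #6 w(64) — value 64
with event 15 included (#8 responding at time 15), all real-time-consistent orders fail
every completion of the 1 pending operation (#7) was checked; none linearizes
take #1, #2, #3, #4, #5, #6, #8 (pending dropped): step 7 already fails, because #8 r() → 7 cannot occur there
take #1, #2, #3, #5, #4, #6, #8 (pending dropped): step 7 already fails, because #8 r() → 7 cannot occur there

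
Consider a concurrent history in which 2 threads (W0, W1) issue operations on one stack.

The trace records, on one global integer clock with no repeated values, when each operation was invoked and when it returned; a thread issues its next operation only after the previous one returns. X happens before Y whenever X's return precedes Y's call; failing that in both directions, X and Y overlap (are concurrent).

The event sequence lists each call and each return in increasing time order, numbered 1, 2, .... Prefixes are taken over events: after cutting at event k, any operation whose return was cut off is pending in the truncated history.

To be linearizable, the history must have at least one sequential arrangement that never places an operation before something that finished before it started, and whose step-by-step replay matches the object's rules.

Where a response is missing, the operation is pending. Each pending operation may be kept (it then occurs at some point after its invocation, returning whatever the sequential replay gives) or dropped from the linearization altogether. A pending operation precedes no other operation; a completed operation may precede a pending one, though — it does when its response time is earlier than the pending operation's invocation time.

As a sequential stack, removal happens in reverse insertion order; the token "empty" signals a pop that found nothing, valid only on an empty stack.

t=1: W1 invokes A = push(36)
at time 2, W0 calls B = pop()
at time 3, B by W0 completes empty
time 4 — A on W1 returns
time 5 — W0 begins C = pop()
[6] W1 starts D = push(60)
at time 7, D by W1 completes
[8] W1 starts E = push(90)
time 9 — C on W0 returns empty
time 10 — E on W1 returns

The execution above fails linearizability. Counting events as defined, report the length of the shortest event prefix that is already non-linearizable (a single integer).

a valid linearization of events 1..8 exists, for instance B, A, C, D:
after step 1 (B pop() → empty): stack <>
after step 2 (A push(36)): stack <36>
after step 3 (C pop() (pending, included)): stack <>
after step 4 (D push(60)): stack <60>
event 9 — C's response, time 9 — after it, nothing linearizes
include/drop combinations of the 1 pending operation (E) were all tried; none helps
sample order A, B, C, D (pending dropped) stalls at step 2 — B pop() → empty has no legal effect
sample order A, B, D, C (pending dropped) stalls at step 2 — B pop() → empty has no legal effect

9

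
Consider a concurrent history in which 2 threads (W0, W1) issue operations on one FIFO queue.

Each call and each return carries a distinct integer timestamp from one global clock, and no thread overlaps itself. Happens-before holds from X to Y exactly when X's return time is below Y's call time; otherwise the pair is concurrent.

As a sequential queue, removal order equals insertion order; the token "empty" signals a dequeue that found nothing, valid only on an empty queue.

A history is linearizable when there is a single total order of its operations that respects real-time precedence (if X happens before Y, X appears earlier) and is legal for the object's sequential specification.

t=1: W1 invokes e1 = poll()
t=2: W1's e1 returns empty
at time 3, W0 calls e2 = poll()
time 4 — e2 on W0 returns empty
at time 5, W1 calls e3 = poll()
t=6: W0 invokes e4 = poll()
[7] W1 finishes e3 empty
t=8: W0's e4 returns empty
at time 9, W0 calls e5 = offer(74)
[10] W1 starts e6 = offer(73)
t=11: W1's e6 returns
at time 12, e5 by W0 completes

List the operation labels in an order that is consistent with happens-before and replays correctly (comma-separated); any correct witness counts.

e1, e2, e3, e4, e5, e6

1. e1 poll() → empty, leaving queue <>
2. e2 poll() → empty, leaving queue <>
3. e3 poll() → empty, leaving queue <>
4. e4 poll() → empty, leaving queue <>
5. e5 offer(74), leaving queue <74>
6. e6 offer(73), leaving queue <74,73>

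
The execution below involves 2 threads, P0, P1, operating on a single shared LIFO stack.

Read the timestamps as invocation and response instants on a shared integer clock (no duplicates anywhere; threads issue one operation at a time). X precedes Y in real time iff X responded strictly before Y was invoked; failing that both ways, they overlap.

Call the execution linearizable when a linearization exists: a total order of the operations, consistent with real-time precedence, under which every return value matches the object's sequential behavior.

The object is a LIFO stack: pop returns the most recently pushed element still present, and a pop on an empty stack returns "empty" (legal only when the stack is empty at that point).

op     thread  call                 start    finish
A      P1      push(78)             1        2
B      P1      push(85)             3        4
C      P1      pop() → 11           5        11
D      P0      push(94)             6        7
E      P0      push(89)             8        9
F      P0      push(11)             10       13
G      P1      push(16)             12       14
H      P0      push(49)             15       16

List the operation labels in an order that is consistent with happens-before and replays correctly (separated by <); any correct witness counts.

A < B < D < E < F < C < G < H

1. A push(78), leaving stack <78>
2. B push(85), leaving stack <78,85>
3. D push(94), leaving stack <78,85,94>
4. E push(89), leaving stack <78,85,94,89>
5. F push(11), leaving stack <78,85,94,89,11>
6. C pop() → 11, leaving stack <78,85,94,89>
7. G push(16), leaving stack <78,85,94,89,16>
8. H push(49), leaving stack <78,85,94,89,16,49>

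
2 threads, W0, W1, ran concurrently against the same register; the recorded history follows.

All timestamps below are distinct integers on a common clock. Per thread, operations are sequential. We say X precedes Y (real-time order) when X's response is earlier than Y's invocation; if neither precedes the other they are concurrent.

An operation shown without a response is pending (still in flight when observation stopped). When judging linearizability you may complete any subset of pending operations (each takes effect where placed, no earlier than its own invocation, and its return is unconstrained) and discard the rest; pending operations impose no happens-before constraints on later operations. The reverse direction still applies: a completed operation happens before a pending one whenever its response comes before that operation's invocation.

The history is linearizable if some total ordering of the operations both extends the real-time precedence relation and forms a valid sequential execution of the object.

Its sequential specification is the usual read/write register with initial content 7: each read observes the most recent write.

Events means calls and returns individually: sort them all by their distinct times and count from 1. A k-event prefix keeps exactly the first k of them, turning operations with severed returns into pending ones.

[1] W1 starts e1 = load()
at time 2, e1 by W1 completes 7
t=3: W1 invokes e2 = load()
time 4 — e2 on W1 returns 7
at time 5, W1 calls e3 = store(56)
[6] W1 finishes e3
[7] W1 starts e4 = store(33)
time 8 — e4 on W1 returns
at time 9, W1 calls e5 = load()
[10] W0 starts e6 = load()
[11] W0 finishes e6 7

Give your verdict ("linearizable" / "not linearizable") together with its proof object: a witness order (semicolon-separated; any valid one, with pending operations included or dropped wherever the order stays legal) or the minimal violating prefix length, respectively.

cut after 10 events: linearizable; cut after 11 events (e6 responds, time 11): not linearizable
exhaustive check: the 5 completed register ops admit one real-time order; illegal
no escape via the 1 pending operation (e5): every completion choice fails
take e1, e2, e3, e4, e6 (pending dropped): step 5 already fails, because e6 load() → 7 cannot occur there

not linearizable — minimal violating prefix: 11 events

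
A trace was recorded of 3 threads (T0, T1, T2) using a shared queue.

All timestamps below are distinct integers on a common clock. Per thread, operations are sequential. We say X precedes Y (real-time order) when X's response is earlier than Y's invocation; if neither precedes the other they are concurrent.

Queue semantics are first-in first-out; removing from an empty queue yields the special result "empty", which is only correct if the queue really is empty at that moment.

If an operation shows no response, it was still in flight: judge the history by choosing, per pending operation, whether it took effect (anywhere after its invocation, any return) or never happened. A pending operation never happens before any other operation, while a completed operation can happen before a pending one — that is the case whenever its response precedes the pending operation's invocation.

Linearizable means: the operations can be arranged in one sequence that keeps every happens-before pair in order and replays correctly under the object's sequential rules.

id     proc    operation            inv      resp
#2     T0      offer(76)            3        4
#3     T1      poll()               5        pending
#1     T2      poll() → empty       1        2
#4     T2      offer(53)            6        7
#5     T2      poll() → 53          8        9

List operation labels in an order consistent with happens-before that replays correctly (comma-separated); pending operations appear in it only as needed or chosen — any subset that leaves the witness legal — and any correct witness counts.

1. #1 poll() → empty, leaving queue <>
2. #2 offer(76), leaving queue <76>
3. #3 poll() (pending, included), leaving queue <>
4. #4 offer(53), leaving queue <53>
5. #5 poll() → 53, leaving queue <>

#1, #2, #3, #4, #5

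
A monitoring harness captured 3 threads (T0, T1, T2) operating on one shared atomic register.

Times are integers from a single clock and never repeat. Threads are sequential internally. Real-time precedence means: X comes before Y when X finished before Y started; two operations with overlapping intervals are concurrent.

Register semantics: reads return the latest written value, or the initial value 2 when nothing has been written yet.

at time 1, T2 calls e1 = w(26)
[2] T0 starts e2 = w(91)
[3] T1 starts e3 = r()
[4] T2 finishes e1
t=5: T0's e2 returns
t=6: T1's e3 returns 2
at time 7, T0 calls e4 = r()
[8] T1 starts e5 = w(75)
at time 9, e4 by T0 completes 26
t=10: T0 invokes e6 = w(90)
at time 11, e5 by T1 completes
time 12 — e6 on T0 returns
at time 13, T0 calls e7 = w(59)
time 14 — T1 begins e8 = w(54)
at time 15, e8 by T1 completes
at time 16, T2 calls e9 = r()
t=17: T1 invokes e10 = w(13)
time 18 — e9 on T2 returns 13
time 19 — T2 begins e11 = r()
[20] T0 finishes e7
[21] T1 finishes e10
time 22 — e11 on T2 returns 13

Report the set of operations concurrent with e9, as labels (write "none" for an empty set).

concurrent with e9 ([16,18]): every op whose interval crosses 16..18
e1 [1,4]: before
e2 [2,5]: before
e3 [3,6]: before
e4 [7,9]: before
e5 [8,11]: before
e6 [10,12]: before
e7 [13,20]: concurrent
e8 [14,15]: before
e10 [17,21]: concurrent
e11 [19,22]: after

e10, e7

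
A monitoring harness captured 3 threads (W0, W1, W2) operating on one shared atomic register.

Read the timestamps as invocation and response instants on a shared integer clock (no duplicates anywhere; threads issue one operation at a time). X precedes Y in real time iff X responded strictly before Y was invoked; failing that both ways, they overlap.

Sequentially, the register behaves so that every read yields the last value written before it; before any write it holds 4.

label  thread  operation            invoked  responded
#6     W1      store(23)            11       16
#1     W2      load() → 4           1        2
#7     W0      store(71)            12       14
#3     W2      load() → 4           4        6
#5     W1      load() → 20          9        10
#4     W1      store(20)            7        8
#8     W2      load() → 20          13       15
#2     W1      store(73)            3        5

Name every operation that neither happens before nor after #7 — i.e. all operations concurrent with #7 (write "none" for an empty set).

#6, #8

#7 spans [12,14]; an op avoiding the whole window 12..14 is ordered, any other is concurrent
#1 [1,2]: before
#2 [3,5]: before
#3 [4,6]: before
#4 [7,8]: before
#5 [9,10]: before
#6 [11,16]: concurrent
#8 [13,15]: concurrent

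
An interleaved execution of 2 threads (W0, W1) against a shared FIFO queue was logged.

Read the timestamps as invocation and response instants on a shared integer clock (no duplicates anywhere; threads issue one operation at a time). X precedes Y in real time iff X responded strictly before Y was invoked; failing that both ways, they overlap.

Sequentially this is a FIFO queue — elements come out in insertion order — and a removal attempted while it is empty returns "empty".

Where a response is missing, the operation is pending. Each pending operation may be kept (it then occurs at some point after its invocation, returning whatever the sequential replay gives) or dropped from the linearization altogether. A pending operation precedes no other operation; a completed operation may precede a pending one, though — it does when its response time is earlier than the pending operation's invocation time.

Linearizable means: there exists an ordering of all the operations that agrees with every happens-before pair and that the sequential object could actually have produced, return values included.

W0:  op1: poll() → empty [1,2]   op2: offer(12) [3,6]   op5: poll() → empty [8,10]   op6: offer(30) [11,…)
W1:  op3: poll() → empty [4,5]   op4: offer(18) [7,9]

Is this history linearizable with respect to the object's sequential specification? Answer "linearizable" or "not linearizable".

not linearizable

through event 9 a valid linearization exists; event 10 (op5 responding at time 10) ends that
checked exhaustively: 4 real-time-consistent orders of 5 completed operations, zero legal FIFO queue replays
take op1, op2, op3, op4, op5: step 3 already fails, because op3 poll() → empty cannot occur there
take op1, op2, op3, op5, op4: step 3 already fails, because op3 poll() → empty cannot occur there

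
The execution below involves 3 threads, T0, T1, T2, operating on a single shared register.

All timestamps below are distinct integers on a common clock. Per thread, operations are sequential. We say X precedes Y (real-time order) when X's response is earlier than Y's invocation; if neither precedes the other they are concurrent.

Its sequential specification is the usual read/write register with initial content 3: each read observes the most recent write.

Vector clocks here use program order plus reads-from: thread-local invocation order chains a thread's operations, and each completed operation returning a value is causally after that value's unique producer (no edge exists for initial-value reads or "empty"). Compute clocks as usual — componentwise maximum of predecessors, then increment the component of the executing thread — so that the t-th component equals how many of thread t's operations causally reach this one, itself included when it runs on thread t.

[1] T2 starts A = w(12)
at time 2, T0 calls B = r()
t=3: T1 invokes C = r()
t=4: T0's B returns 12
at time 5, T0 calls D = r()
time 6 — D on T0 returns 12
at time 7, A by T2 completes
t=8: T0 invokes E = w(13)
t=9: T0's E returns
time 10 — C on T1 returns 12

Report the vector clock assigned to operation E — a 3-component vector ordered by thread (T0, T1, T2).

A, invoked 1, has no incoming edges; only T2's bump applies → (0, 0, 1)
from VC(A)=(0, 0, 1), C (invoked 3) maxes components and bumps T1 → (0, 1, 1)
from VC(A)=(0, 0, 1), B (invoked 2) maxes components and bumps T0 → (1, 0, 1)
from VC(A)=(0, 0, 1), VC(B)=(1, 0, 1), D (invoked 5) maxes components and bumps T0 → (2, 0, 1)
from VC(D)=(2, 0, 1), E (invoked 8) maxes components and bumps T0 → (3, 0, 1)
target: VC(E) = (3, 0, 1)

(3, 0, 1)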